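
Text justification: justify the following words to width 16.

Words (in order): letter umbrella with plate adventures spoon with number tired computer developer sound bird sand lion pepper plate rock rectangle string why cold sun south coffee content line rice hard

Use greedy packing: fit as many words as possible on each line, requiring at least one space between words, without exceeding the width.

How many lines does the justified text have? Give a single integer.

Line 1: ['letter', 'umbrella'] (min_width=15, slack=1)
Line 2: ['with', 'plate'] (min_width=10, slack=6)
Line 3: ['adventures', 'spoon'] (min_width=16, slack=0)
Line 4: ['with', 'number'] (min_width=11, slack=5)
Line 5: ['tired', 'computer'] (min_width=14, slack=2)
Line 6: ['developer', 'sound'] (min_width=15, slack=1)
Line 7: ['bird', 'sand', 'lion'] (min_width=14, slack=2)
Line 8: ['pepper', 'plate'] (min_width=12, slack=4)
Line 9: ['rock', 'rectangle'] (min_width=14, slack=2)
Line 10: ['string', 'why', 'cold'] (min_width=15, slack=1)
Line 11: ['sun', 'south', 'coffee'] (min_width=16, slack=0)
Line 12: ['content', 'line'] (min_width=12, slack=4)
Line 13: ['rice', 'hard'] (min_width=9, slack=7)
Total lines: 13

Answer: 13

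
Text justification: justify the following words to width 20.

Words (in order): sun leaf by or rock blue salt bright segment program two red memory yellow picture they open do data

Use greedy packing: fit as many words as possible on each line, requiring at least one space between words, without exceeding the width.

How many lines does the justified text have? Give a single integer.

Line 1: ['sun', 'leaf', 'by', 'or', 'rock'] (min_width=19, slack=1)
Line 2: ['blue', 'salt', 'bright'] (min_width=16, slack=4)
Line 3: ['segment', 'program', 'two'] (min_width=19, slack=1)
Line 4: ['red', 'memory', 'yellow'] (min_width=17, slack=3)
Line 5: ['picture', 'they', 'open', 'do'] (min_width=20, slack=0)
Line 6: ['data'] (min_width=4, slack=16)
Total lines: 6

Answer: 6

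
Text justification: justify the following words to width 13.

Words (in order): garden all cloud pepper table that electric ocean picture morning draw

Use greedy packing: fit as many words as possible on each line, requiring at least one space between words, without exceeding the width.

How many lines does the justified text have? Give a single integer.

Line 1: ['garden', 'all'] (min_width=10, slack=3)
Line 2: ['cloud', 'pepper'] (min_width=12, slack=1)
Line 3: ['table', 'that'] (min_width=10, slack=3)
Line 4: ['electric'] (min_width=8, slack=5)
Line 5: ['ocean', 'picture'] (min_width=13, slack=0)
Line 6: ['morning', 'draw'] (min_width=12, slack=1)
Total lines: 6

Answer: 6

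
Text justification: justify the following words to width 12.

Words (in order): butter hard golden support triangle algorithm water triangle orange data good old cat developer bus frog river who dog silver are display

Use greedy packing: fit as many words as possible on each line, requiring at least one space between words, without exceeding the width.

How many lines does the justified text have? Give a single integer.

Answer: 14

Derivation:
Line 1: ['butter', 'hard'] (min_width=11, slack=1)
Line 2: ['golden'] (min_width=6, slack=6)
Line 3: ['support'] (min_width=7, slack=5)
Line 4: ['triangle'] (min_width=8, slack=4)
Line 5: ['algorithm'] (min_width=9, slack=3)
Line 6: ['water'] (min_width=5, slack=7)
Line 7: ['triangle'] (min_width=8, slack=4)
Line 8: ['orange', 'data'] (min_width=11, slack=1)
Line 9: ['good', 'old', 'cat'] (min_width=12, slack=0)
Line 10: ['developer'] (min_width=9, slack=3)
Line 11: ['bus', 'frog'] (min_width=8, slack=4)
Line 12: ['river', 'who'] (min_width=9, slack=3)
Line 13: ['dog', 'silver'] (min_width=10, slack=2)
Line 14: ['are', 'display'] (min_width=11, slack=1)
Total lines: 14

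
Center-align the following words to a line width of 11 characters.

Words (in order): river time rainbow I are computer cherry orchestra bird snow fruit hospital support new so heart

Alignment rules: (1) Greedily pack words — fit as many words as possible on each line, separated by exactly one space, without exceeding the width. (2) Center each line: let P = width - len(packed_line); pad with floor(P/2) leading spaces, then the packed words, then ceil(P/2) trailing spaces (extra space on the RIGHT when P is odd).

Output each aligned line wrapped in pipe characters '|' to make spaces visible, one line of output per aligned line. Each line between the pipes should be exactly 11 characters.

Answer: |river time |
| rainbow I |
|    are    |
| computer  |
|  cherry   |
| orchestra |
| bird snow |
|   fruit   |
| hospital  |
|support new|
| so heart  |

Derivation:
Line 1: ['river', 'time'] (min_width=10, slack=1)
Line 2: ['rainbow', 'I'] (min_width=9, slack=2)
Line 3: ['are'] (min_width=3, slack=8)
Line 4: ['computer'] (min_width=8, slack=3)
Line 5: ['cherry'] (min_width=6, slack=5)
Line 6: ['orchestra'] (min_width=9, slack=2)
Line 7: ['bird', 'snow'] (min_width=9, slack=2)
Line 8: ['fruit'] (min_width=5, slack=6)
Line 9: ['hospital'] (min_width=8, slack=3)
Line 10: ['support', 'new'] (min_width=11, slack=0)
Line 11: ['so', 'heart'] (min_width=8, slack=3)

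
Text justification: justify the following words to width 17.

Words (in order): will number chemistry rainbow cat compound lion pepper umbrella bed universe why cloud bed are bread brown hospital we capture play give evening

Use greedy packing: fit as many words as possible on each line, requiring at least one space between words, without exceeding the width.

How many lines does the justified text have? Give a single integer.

Answer: 10

Derivation:
Line 1: ['will', 'number'] (min_width=11, slack=6)
Line 2: ['chemistry', 'rainbow'] (min_width=17, slack=0)
Line 3: ['cat', 'compound', 'lion'] (min_width=17, slack=0)
Line 4: ['pepper', 'umbrella'] (min_width=15, slack=2)
Line 5: ['bed', 'universe', 'why'] (min_width=16, slack=1)
Line 6: ['cloud', 'bed', 'are'] (min_width=13, slack=4)
Line 7: ['bread', 'brown'] (min_width=11, slack=6)
Line 8: ['hospital', 'we'] (min_width=11, slack=6)
Line 9: ['capture', 'play', 'give'] (min_width=17, slack=0)
Line 10: ['evening'] (min_width=7, slack=10)
Total lines: 10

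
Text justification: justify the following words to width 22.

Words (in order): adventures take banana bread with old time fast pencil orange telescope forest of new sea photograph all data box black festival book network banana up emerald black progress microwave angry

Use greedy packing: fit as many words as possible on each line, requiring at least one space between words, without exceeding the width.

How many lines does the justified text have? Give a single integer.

Line 1: ['adventures', 'take', 'banana'] (min_width=22, slack=0)
Line 2: ['bread', 'with', 'old', 'time'] (min_width=19, slack=3)
Line 3: ['fast', 'pencil', 'orange'] (min_width=18, slack=4)
Line 4: ['telescope', 'forest', 'of'] (min_width=19, slack=3)
Line 5: ['new', 'sea', 'photograph', 'all'] (min_width=22, slack=0)
Line 6: ['data', 'box', 'black'] (min_width=14, slack=8)
Line 7: ['festival', 'book', 'network'] (min_width=21, slack=1)
Line 8: ['banana', 'up', 'emerald'] (min_width=17, slack=5)
Line 9: ['black', 'progress'] (min_width=14, slack=8)
Line 10: ['microwave', 'angry'] (min_width=15, slack=7)
Total lines: 10

Answer: 10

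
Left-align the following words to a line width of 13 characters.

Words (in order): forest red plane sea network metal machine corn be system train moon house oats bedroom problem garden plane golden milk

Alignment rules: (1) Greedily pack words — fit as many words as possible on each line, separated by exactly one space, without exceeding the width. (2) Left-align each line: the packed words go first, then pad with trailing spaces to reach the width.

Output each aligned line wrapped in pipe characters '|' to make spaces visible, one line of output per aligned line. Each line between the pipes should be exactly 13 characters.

Answer: |forest red   |
|plane sea    |
|network metal|
|machine corn |
|be system    |
|train moon   |
|house oats   |
|bedroom      |
|problem      |
|garden plane |
|golden milk  |

Derivation:
Line 1: ['forest', 'red'] (min_width=10, slack=3)
Line 2: ['plane', 'sea'] (min_width=9, slack=4)
Line 3: ['network', 'metal'] (min_width=13, slack=0)
Line 4: ['machine', 'corn'] (min_width=12, slack=1)
Line 5: ['be', 'system'] (min_width=9, slack=4)
Line 6: ['train', 'moon'] (min_width=10, slack=3)
Line 7: ['house', 'oats'] (min_width=10, slack=3)
Line 8: ['bedroom'] (min_width=7, slack=6)
Line 9: ['problem'] (min_width=7, slack=6)
Line 10: ['garden', 'plane'] (min_width=12, slack=1)
Line 11: ['golden', 'milk'] (min_width=11, slack=2)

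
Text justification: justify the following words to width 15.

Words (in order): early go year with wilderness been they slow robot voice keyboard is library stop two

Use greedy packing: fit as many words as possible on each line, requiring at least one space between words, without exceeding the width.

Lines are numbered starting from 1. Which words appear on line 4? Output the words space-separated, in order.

Line 1: ['early', 'go', 'year'] (min_width=13, slack=2)
Line 2: ['with', 'wilderness'] (min_width=15, slack=0)
Line 3: ['been', 'they', 'slow'] (min_width=14, slack=1)
Line 4: ['robot', 'voice'] (min_width=11, slack=4)
Line 5: ['keyboard', 'is'] (min_width=11, slack=4)
Line 6: ['library', 'stop'] (min_width=12, slack=3)
Line 7: ['two'] (min_width=3, slack=12)

Answer: robot voice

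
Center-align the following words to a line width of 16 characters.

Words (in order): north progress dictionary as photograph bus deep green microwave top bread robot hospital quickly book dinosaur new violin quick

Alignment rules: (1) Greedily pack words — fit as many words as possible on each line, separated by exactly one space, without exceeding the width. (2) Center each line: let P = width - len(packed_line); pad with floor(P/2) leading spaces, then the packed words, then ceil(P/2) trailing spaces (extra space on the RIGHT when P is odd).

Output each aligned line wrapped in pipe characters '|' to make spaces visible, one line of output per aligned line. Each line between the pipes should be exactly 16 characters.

Line 1: ['north', 'progress'] (min_width=14, slack=2)
Line 2: ['dictionary', 'as'] (min_width=13, slack=3)
Line 3: ['photograph', 'bus'] (min_width=14, slack=2)
Line 4: ['deep', 'green'] (min_width=10, slack=6)
Line 5: ['microwave', 'top'] (min_width=13, slack=3)
Line 6: ['bread', 'robot'] (min_width=11, slack=5)
Line 7: ['hospital', 'quickly'] (min_width=16, slack=0)
Line 8: ['book', 'dinosaur'] (min_width=13, slack=3)
Line 9: ['new', 'violin', 'quick'] (min_width=16, slack=0)

Answer: | north progress |
| dictionary as  |
| photograph bus |
|   deep green   |
| microwave top  |
|  bread robot   |
|hospital quickly|
| book dinosaur  |
|new violin quick|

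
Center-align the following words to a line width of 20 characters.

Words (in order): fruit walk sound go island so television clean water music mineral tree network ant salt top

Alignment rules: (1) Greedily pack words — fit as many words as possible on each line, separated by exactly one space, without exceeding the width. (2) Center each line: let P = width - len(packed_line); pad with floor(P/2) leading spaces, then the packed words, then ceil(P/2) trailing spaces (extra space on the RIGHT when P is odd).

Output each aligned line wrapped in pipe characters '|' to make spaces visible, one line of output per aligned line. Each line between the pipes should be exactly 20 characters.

Line 1: ['fruit', 'walk', 'sound', 'go'] (min_width=19, slack=1)
Line 2: ['island', 'so', 'television'] (min_width=20, slack=0)
Line 3: ['clean', 'water', 'music'] (min_width=17, slack=3)
Line 4: ['mineral', 'tree', 'network'] (min_width=20, slack=0)
Line 5: ['ant', 'salt', 'top'] (min_width=12, slack=8)

Answer: |fruit walk sound go |
|island so television|
| clean water music  |
|mineral tree network|
|    ant salt top    |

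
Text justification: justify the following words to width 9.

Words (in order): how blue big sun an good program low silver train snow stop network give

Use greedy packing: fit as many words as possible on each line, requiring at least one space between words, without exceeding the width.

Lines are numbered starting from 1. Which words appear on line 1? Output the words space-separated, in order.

Line 1: ['how', 'blue'] (min_width=8, slack=1)
Line 2: ['big', 'sun'] (min_width=7, slack=2)
Line 3: ['an', 'good'] (min_width=7, slack=2)
Line 4: ['program'] (min_width=7, slack=2)
Line 5: ['low'] (min_width=3, slack=6)
Line 6: ['silver'] (min_width=6, slack=3)
Line 7: ['train'] (min_width=5, slack=4)
Line 8: ['snow', 'stop'] (min_width=9, slack=0)
Line 9: ['network'] (min_width=7, slack=2)
Line 10: ['give'] (min_width=4, slack=5)

Answer: how blue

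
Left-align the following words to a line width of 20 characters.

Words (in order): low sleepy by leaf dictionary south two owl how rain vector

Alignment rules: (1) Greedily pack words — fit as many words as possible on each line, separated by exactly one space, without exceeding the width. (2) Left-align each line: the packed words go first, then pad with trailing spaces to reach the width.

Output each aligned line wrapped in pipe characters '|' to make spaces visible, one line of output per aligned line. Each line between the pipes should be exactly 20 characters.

Line 1: ['low', 'sleepy', 'by', 'leaf'] (min_width=18, slack=2)
Line 2: ['dictionary', 'south', 'two'] (min_width=20, slack=0)
Line 3: ['owl', 'how', 'rain', 'vector'] (min_width=19, slack=1)

Answer: |low sleepy by leaf  |
|dictionary south two|
|owl how rain vector |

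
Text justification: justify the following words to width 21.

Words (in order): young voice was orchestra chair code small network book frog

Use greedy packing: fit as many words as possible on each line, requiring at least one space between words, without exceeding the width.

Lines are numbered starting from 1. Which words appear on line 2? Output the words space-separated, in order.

Answer: orchestra chair code

Derivation:
Line 1: ['young', 'voice', 'was'] (min_width=15, slack=6)
Line 2: ['orchestra', 'chair', 'code'] (min_width=20, slack=1)
Line 3: ['small', 'network', 'book'] (min_width=18, slack=3)
Line 4: ['frog'] (min_width=4, slack=17)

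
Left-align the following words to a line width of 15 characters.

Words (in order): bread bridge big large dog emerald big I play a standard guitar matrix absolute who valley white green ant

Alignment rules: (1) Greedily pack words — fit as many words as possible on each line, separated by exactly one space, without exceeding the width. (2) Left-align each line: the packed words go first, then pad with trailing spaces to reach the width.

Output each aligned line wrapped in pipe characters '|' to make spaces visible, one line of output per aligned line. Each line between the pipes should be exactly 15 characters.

Answer: |bread bridge   |
|big large dog  |
|emerald big I  |
|play a standard|
|guitar matrix  |
|absolute who   |
|valley white   |
|green ant      |

Derivation:
Line 1: ['bread', 'bridge'] (min_width=12, slack=3)
Line 2: ['big', 'large', 'dog'] (min_width=13, slack=2)
Line 3: ['emerald', 'big', 'I'] (min_width=13, slack=2)
Line 4: ['play', 'a', 'standard'] (min_width=15, slack=0)
Line 5: ['guitar', 'matrix'] (min_width=13, slack=2)
Line 6: ['absolute', 'who'] (min_width=12, slack=3)
Line 7: ['valley', 'white'] (min_width=12, slack=3)
Line 8: ['green', 'ant'] (min_width=9, slack=6)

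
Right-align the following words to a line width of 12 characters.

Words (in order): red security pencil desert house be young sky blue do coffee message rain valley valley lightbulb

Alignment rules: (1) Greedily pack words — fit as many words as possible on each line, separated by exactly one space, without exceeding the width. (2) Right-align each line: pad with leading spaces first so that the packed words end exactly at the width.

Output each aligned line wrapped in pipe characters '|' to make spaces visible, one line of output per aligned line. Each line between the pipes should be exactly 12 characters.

Line 1: ['red', 'security'] (min_width=12, slack=0)
Line 2: ['pencil'] (min_width=6, slack=6)
Line 3: ['desert', 'house'] (min_width=12, slack=0)
Line 4: ['be', 'young', 'sky'] (min_width=12, slack=0)
Line 5: ['blue', 'do'] (min_width=7, slack=5)
Line 6: ['coffee'] (min_width=6, slack=6)
Line 7: ['message', 'rain'] (min_width=12, slack=0)
Line 8: ['valley'] (min_width=6, slack=6)
Line 9: ['valley'] (min_width=6, slack=6)
Line 10: ['lightbulb'] (min_width=9, slack=3)

Answer: |red security|
|      pencil|
|desert house|
|be young sky|
|     blue do|
|      coffee|
|message rain|
|      valley|
|      valley|
|   lightbulb|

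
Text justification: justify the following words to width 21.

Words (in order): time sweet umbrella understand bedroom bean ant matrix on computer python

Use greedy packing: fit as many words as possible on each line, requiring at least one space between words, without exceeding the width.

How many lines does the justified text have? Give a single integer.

Line 1: ['time', 'sweet', 'umbrella'] (min_width=19, slack=2)
Line 2: ['understand', 'bedroom'] (min_width=18, slack=3)
Line 3: ['bean', 'ant', 'matrix', 'on'] (min_width=18, slack=3)
Line 4: ['computer', 'python'] (min_width=15, slack=6)
Total lines: 4

Answer: 4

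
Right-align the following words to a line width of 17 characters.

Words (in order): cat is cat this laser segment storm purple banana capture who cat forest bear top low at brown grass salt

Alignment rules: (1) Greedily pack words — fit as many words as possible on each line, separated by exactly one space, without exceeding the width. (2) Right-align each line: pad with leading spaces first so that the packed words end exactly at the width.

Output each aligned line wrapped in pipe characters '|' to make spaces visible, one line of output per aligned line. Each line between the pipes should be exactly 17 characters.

Line 1: ['cat', 'is', 'cat', 'this'] (min_width=15, slack=2)
Line 2: ['laser', 'segment'] (min_width=13, slack=4)
Line 3: ['storm', 'purple'] (min_width=12, slack=5)
Line 4: ['banana', 'capture'] (min_width=14, slack=3)
Line 5: ['who', 'cat', 'forest'] (min_width=14, slack=3)
Line 6: ['bear', 'top', 'low', 'at'] (min_width=15, slack=2)
Line 7: ['brown', 'grass', 'salt'] (min_width=16, slack=1)

Answer: |  cat is cat this|
|    laser segment|
|     storm purple|
|   banana capture|
|   who cat forest|
|  bear top low at|
| brown grass salt|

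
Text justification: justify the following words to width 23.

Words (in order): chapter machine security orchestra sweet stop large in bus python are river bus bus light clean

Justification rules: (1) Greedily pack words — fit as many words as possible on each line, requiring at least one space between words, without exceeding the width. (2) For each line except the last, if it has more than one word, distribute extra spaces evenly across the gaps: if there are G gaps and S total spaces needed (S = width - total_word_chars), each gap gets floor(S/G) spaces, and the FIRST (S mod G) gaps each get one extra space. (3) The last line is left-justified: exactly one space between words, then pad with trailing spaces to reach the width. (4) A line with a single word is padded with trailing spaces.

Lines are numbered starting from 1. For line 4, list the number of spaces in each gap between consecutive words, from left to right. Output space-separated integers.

Line 1: ['chapter', 'machine'] (min_width=15, slack=8)
Line 2: ['security', 'orchestra'] (min_width=18, slack=5)
Line 3: ['sweet', 'stop', 'large', 'in', 'bus'] (min_width=23, slack=0)
Line 4: ['python', 'are', 'river', 'bus'] (min_width=20, slack=3)
Line 5: ['bus', 'light', 'clean'] (min_width=15, slack=8)

Answer: 2 2 2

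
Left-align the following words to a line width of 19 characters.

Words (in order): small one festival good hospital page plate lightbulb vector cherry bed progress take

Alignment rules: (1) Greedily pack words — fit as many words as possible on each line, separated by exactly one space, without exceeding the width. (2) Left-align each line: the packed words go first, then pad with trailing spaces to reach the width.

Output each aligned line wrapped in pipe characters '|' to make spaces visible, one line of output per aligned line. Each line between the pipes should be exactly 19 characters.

Answer: |small one festival |
|good hospital page |
|plate lightbulb    |
|vector cherry bed  |
|progress take      |

Derivation:
Line 1: ['small', 'one', 'festival'] (min_width=18, slack=1)
Line 2: ['good', 'hospital', 'page'] (min_width=18, slack=1)
Line 3: ['plate', 'lightbulb'] (min_width=15, slack=4)
Line 4: ['vector', 'cherry', 'bed'] (min_width=17, slack=2)
Line 5: ['progress', 'take'] (min_width=13, slack=6)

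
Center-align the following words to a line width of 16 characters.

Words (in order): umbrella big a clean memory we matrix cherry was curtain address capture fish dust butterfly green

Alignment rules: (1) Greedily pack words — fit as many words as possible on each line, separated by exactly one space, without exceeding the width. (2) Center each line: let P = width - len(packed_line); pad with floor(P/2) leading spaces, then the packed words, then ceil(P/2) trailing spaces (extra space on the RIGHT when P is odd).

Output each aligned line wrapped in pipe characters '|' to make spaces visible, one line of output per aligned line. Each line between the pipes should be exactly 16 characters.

Answer: | umbrella big a |
|clean memory we |
| matrix cherry  |
|  was curtain   |
|address capture |
|   fish dust    |
|butterfly green |

Derivation:
Line 1: ['umbrella', 'big', 'a'] (min_width=14, slack=2)
Line 2: ['clean', 'memory', 'we'] (min_width=15, slack=1)
Line 3: ['matrix', 'cherry'] (min_width=13, slack=3)
Line 4: ['was', 'curtain'] (min_width=11, slack=5)
Line 5: ['address', 'capture'] (min_width=15, slack=1)
Line 6: ['fish', 'dust'] (min_width=9, slack=7)
Line 7: ['butterfly', 'green'] (min_width=15, slack=1)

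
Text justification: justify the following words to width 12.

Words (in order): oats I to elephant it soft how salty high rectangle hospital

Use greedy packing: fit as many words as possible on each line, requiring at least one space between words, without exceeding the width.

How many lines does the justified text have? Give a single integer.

Line 1: ['oats', 'I', 'to'] (min_width=9, slack=3)
Line 2: ['elephant', 'it'] (min_width=11, slack=1)
Line 3: ['soft', 'how'] (min_width=8, slack=4)
Line 4: ['salty', 'high'] (min_width=10, slack=2)
Line 5: ['rectangle'] (min_width=9, slack=3)
Line 6: ['hospital'] (min_width=8, slack=4)
Total lines: 6

Answer: 6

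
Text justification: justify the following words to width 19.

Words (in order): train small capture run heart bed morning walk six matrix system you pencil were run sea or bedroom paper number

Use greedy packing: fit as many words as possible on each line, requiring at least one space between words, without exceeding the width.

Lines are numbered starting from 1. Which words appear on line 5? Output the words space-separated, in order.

Line 1: ['train', 'small', 'capture'] (min_width=19, slack=0)
Line 2: ['run', 'heart', 'bed'] (min_width=13, slack=6)
Line 3: ['morning', 'walk', 'six'] (min_width=16, slack=3)
Line 4: ['matrix', 'system', 'you'] (min_width=17, slack=2)
Line 5: ['pencil', 'were', 'run', 'sea'] (min_width=19, slack=0)
Line 6: ['or', 'bedroom', 'paper'] (min_width=16, slack=3)
Line 7: ['number'] (min_width=6, slack=13)

Answer: pencil were run sea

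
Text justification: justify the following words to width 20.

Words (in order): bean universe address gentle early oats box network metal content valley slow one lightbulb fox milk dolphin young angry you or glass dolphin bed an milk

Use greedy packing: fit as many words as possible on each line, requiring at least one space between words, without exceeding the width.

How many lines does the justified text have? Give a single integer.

Answer: 9

Derivation:
Line 1: ['bean', 'universe'] (min_width=13, slack=7)
Line 2: ['address', 'gentle', 'early'] (min_width=20, slack=0)
Line 3: ['oats', 'box', 'network'] (min_width=16, slack=4)
Line 4: ['metal', 'content', 'valley'] (min_width=20, slack=0)
Line 5: ['slow', 'one', 'lightbulb'] (min_width=18, slack=2)
Line 6: ['fox', 'milk', 'dolphin'] (min_width=16, slack=4)
Line 7: ['young', 'angry', 'you', 'or'] (min_width=18, slack=2)
Line 8: ['glass', 'dolphin', 'bed', 'an'] (min_width=20, slack=0)
Line 9: ['milk'] (min_width=4, slack=16)
Total lines: 9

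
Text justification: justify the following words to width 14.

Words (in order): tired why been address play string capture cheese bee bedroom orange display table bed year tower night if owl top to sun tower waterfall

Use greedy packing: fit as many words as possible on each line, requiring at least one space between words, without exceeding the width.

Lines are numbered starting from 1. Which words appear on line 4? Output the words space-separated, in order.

Line 1: ['tired', 'why', 'been'] (min_width=14, slack=0)
Line 2: ['address', 'play'] (min_width=12, slack=2)
Line 3: ['string', 'capture'] (min_width=14, slack=0)
Line 4: ['cheese', 'bee'] (min_width=10, slack=4)
Line 5: ['bedroom', 'orange'] (min_width=14, slack=0)
Line 6: ['display', 'table'] (min_width=13, slack=1)
Line 7: ['bed', 'year', 'tower'] (min_width=14, slack=0)
Line 8: ['night', 'if', 'owl'] (min_width=12, slack=2)
Line 9: ['top', 'to', 'sun'] (min_width=10, slack=4)
Line 10: ['tower'] (min_width=5, slack=9)
Line 11: ['waterfall'] (min_width=9, slack=5)

Answer: cheese bee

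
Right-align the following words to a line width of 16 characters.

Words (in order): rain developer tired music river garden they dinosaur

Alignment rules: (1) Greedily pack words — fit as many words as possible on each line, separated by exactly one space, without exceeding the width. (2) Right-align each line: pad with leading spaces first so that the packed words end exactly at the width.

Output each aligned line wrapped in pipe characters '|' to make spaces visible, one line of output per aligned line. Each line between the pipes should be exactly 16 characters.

Answer: |  rain developer|
|     tired music|
|    river garden|
|   they dinosaur|

Derivation:
Line 1: ['rain', 'developer'] (min_width=14, slack=2)
Line 2: ['tired', 'music'] (min_width=11, slack=5)
Line 3: ['river', 'garden'] (min_width=12, slack=4)
Line 4: ['they', 'dinosaur'] (min_width=13, slack=3)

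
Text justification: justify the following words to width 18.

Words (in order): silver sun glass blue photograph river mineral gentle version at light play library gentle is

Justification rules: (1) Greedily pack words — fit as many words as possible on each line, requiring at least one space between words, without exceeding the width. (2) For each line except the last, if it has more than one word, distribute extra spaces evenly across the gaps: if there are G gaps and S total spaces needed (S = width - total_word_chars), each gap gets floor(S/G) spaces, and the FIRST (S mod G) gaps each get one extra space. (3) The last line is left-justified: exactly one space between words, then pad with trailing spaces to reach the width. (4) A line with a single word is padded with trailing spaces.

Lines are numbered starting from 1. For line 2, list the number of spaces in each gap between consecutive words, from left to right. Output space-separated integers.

Answer: 4

Derivation:
Line 1: ['silver', 'sun', 'glass'] (min_width=16, slack=2)
Line 2: ['blue', 'photograph'] (min_width=15, slack=3)
Line 3: ['river', 'mineral'] (min_width=13, slack=5)
Line 4: ['gentle', 'version', 'at'] (min_width=17, slack=1)
Line 5: ['light', 'play', 'library'] (min_width=18, slack=0)
Line 6: ['gentle', 'is'] (min_width=9, slack=9)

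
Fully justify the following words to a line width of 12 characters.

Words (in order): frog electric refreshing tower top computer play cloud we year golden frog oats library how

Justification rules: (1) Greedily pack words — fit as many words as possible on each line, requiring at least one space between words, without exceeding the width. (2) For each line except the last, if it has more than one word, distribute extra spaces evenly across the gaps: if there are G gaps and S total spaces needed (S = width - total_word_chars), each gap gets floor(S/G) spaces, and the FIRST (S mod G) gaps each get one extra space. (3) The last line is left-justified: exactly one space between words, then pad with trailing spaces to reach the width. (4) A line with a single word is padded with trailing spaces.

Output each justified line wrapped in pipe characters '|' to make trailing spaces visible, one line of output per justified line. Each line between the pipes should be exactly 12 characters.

Answer: |frog        |
|electric    |
|refreshing  |
|tower    top|
|computer    |
|play   cloud|
|we      year|
|golden  frog|
|oats library|
|how         |

Derivation:
Line 1: ['frog'] (min_width=4, slack=8)
Line 2: ['electric'] (min_width=8, slack=4)
Line 3: ['refreshing'] (min_width=10, slack=2)
Line 4: ['tower', 'top'] (min_width=9, slack=3)
Line 5: ['computer'] (min_width=8, slack=4)
Line 6: ['play', 'cloud'] (min_width=10, slack=2)
Line 7: ['we', 'year'] (min_width=7, slack=5)
Line 8: ['golden', 'frog'] (min_width=11, slack=1)
Line 9: ['oats', 'library'] (min_width=12, slack=0)
Line 10: ['how'] (min_width=3, slack=9)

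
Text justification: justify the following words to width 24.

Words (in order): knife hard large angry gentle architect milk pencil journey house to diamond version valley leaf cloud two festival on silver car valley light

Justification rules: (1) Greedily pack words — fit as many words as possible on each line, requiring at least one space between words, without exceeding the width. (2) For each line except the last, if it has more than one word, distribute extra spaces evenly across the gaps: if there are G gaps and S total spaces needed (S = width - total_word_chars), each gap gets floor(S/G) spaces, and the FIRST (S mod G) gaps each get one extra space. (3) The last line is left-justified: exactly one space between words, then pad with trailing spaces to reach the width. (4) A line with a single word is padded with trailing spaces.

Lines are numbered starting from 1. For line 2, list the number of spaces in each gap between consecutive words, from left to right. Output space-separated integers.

Answer: 3 2

Derivation:
Line 1: ['knife', 'hard', 'large', 'angry'] (min_width=22, slack=2)
Line 2: ['gentle', 'architect', 'milk'] (min_width=21, slack=3)
Line 3: ['pencil', 'journey', 'house', 'to'] (min_width=23, slack=1)
Line 4: ['diamond', 'version', 'valley'] (min_width=22, slack=2)
Line 5: ['leaf', 'cloud', 'two', 'festival'] (min_width=23, slack=1)
Line 6: ['on', 'silver', 'car', 'valley'] (min_width=20, slack=4)
Line 7: ['light'] (min_width=5, slack=19)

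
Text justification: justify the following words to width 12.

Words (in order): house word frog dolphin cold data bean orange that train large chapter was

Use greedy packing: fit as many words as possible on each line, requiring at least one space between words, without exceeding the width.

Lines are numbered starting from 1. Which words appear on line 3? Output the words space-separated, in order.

Line 1: ['house', 'word'] (min_width=10, slack=2)
Line 2: ['frog', 'dolphin'] (min_width=12, slack=0)
Line 3: ['cold', 'data'] (min_width=9, slack=3)
Line 4: ['bean', 'orange'] (min_width=11, slack=1)
Line 5: ['that', 'train'] (min_width=10, slack=2)
Line 6: ['large'] (min_width=5, slack=7)
Line 7: ['chapter', 'was'] (min_width=11, slack=1)

Answer: cold data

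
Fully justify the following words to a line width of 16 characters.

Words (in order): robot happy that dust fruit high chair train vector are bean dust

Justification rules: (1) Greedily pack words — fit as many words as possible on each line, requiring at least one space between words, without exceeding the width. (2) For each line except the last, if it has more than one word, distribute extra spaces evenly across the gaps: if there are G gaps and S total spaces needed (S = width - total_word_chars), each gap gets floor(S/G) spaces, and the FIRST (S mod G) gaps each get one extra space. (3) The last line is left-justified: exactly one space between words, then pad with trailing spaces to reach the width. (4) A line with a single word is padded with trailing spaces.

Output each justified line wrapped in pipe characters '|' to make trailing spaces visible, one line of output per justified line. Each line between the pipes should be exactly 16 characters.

Answer: |robot happy that|
|dust  fruit high|
|chair      train|
|vector  are bean|
|dust            |

Derivation:
Line 1: ['robot', 'happy', 'that'] (min_width=16, slack=0)
Line 2: ['dust', 'fruit', 'high'] (min_width=15, slack=1)
Line 3: ['chair', 'train'] (min_width=11, slack=5)
Line 4: ['vector', 'are', 'bean'] (min_width=15, slack=1)
Line 5: ['dust'] (min_width=4, slack=12)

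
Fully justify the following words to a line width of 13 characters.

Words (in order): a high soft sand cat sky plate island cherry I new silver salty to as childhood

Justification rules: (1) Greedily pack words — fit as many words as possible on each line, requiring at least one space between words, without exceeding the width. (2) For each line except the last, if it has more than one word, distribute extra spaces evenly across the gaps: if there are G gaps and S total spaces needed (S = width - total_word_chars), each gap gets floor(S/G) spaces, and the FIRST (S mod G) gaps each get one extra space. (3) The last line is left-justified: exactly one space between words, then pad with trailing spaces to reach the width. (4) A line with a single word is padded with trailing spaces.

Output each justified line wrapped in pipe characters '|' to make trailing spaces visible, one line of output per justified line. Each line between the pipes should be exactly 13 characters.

Answer: |a  high  soft|
|sand  cat sky|
|plate  island|
|cherry  I new|
|silver  salty|
|to         as|
|childhood    |

Derivation:
Line 1: ['a', 'high', 'soft'] (min_width=11, slack=2)
Line 2: ['sand', 'cat', 'sky'] (min_width=12, slack=1)
Line 3: ['plate', 'island'] (min_width=12, slack=1)
Line 4: ['cherry', 'I', 'new'] (min_width=12, slack=1)
Line 5: ['silver', 'salty'] (min_width=12, slack=1)
Line 6: ['to', 'as'] (min_width=5, slack=8)
Line 7: ['childhood'] (min_width=9, slack=4)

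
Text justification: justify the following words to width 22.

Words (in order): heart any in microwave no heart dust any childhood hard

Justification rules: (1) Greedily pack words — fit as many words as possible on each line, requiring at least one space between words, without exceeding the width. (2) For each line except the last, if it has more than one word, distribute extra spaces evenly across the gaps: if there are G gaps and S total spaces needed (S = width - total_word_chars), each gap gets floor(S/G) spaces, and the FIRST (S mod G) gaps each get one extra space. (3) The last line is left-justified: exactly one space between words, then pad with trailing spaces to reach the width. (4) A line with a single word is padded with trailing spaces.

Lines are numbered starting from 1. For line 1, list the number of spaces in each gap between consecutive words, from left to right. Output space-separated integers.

Line 1: ['heart', 'any', 'in', 'microwave'] (min_width=22, slack=0)
Line 2: ['no', 'heart', 'dust', 'any'] (min_width=17, slack=5)
Line 3: ['childhood', 'hard'] (min_width=14, slack=8)

Answer: 1 1 1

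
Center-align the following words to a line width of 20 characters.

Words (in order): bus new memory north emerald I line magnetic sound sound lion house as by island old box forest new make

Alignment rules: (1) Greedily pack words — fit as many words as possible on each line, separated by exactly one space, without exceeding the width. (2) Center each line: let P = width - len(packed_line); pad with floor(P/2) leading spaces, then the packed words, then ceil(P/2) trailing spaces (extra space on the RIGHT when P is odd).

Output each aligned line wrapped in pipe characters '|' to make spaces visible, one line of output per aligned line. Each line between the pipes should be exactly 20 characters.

Answer: |bus new memory north|
|   emerald I line   |
|magnetic sound sound|
|  lion house as by  |
|   island old box   |
|  forest new make   |

Derivation:
Line 1: ['bus', 'new', 'memory', 'north'] (min_width=20, slack=0)
Line 2: ['emerald', 'I', 'line'] (min_width=14, slack=6)
Line 3: ['magnetic', 'sound', 'sound'] (min_width=20, slack=0)
Line 4: ['lion', 'house', 'as', 'by'] (min_width=16, slack=4)
Line 5: ['island', 'old', 'box'] (min_width=14, slack=6)
Line 6: ['forest', 'new', 'make'] (min_width=15, slack=5)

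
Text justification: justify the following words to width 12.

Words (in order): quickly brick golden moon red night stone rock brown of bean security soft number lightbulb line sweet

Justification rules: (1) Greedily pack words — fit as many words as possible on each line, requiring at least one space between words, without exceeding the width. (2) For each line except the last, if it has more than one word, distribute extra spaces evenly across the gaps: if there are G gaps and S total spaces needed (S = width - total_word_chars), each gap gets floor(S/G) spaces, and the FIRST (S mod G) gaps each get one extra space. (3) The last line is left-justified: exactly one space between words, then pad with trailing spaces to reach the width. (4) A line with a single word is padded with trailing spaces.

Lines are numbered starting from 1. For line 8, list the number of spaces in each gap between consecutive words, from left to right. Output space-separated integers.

Answer: 2

Derivation:
Line 1: ['quickly'] (min_width=7, slack=5)
Line 2: ['brick', 'golden'] (min_width=12, slack=0)
Line 3: ['moon', 'red'] (min_width=8, slack=4)
Line 4: ['night', 'stone'] (min_width=11, slack=1)
Line 5: ['rock', 'brown'] (min_width=10, slack=2)
Line 6: ['of', 'bean'] (min_width=7, slack=5)
Line 7: ['security'] (min_width=8, slack=4)
Line 8: ['soft', 'number'] (min_width=11, slack=1)
Line 9: ['lightbulb'] (min_width=9, slack=3)
Line 10: ['line', 'sweet'] (min_width=10, slack=2)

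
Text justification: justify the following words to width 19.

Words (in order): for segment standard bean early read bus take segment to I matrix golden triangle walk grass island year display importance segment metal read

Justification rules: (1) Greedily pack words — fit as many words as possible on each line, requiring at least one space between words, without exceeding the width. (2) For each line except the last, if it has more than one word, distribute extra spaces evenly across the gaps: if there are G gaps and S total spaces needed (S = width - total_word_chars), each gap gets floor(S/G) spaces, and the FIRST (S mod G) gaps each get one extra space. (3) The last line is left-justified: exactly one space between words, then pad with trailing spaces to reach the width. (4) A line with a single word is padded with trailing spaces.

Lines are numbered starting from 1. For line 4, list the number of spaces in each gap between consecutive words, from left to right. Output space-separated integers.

Answer: 1 1 1

Derivation:
Line 1: ['for', 'segment'] (min_width=11, slack=8)
Line 2: ['standard', 'bean', 'early'] (min_width=19, slack=0)
Line 3: ['read', 'bus', 'take'] (min_width=13, slack=6)
Line 4: ['segment', 'to', 'I', 'matrix'] (min_width=19, slack=0)
Line 5: ['golden', 'triangle'] (min_width=15, slack=4)
Line 6: ['walk', 'grass', 'island'] (min_width=17, slack=2)
Line 7: ['year', 'display'] (min_width=12, slack=7)
Line 8: ['importance', 'segment'] (min_width=18, slack=1)
Line 9: ['metal', 'read'] (min_width=10, slack=9)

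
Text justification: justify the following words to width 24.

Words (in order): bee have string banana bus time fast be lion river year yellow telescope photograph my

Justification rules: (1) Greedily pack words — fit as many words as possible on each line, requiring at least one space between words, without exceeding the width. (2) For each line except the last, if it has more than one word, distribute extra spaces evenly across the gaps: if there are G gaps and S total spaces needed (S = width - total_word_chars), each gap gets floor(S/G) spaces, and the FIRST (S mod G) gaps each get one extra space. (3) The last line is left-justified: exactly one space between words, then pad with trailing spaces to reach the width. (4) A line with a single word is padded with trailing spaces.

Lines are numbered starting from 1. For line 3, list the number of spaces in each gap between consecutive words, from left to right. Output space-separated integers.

Line 1: ['bee', 'have', 'string', 'banana'] (min_width=22, slack=2)
Line 2: ['bus', 'time', 'fast', 'be', 'lion'] (min_width=21, slack=3)
Line 3: ['river', 'year', 'yellow'] (min_width=17, slack=7)
Line 4: ['telescope', 'photograph', 'my'] (min_width=23, slack=1)

Answer: 5 4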